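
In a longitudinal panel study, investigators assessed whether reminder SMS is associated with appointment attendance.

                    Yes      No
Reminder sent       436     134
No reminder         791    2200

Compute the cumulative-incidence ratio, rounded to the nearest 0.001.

2.892

Cells: a = 436, b = 134, c = 791, d = 2200.
Risk in exposed = 436/570 = 0.76491; risk in unexposed = 791/2991 = 0.26446.
RR = 0.76491 / 0.26446 = 2.89235
The risk among the exposed is 2.89 times that among the unexposed.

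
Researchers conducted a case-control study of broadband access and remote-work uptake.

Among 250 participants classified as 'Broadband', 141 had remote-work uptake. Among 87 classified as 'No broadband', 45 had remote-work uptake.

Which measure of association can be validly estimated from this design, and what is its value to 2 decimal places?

1.21

From the description: a = 141, b = 109, c = 45, d = 42.
This is a case-control study: participants were sampled on outcome status, so risks in the source population cannot be estimated directly — relative risk is not valid here. The odds ratio is the appropriate measure.
OR = (a·d)/(b·c) = (141 × 42) / (109 × 45) = 5922 / 4905 = 1.20734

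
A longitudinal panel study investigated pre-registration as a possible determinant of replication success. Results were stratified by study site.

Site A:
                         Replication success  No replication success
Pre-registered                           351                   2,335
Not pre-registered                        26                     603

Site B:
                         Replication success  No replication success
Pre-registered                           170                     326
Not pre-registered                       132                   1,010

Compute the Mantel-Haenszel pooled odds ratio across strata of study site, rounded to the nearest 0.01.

3.78

OR_MH = Σ(aᵢdᵢ/nᵢ) / Σ(bᵢcᵢ/nᵢ), where nᵢ is the stratum total.
Stratum 1 (Site A): n = 3315; a·d/n = 351·603/3315 = 63.8471; b·c/n = 2335·26/3315 = 18.3137
Stratum 2 (Site B): n = 1638; a·d/n = 170·1010/1638 = 104.8230; b·c/n = 326·132/1638 = 26.2711
OR_MH = (63.8471 + 104.8230) / (18.3137 + 26.2711) = 168.6700 / 44.5848 = 3.78313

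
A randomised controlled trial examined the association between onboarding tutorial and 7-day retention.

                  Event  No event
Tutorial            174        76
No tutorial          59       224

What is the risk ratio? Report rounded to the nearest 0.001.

Cells: a = 174, b = 76, c = 59, d = 224.
Risk in exposed = 174/250 = 0.69600; risk in unexposed = 59/283 = 0.20848.
RR = 0.69600 / 0.20848 = 3.33844
The risk among the exposed is 3.34 times that among the unexposed.

3.338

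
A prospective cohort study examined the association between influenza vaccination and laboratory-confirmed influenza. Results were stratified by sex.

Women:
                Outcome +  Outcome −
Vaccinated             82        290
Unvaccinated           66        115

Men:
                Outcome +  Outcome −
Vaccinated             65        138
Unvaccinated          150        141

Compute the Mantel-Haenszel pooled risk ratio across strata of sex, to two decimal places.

0.61

RR_MH = Σ(aᵢ·n₀ᵢ/nᵢ) / Σ(cᵢ·n₁ᵢ/nᵢ), with n₁ᵢ = aᵢ+bᵢ (exposed), n₀ᵢ = cᵢ+dᵢ (unexposed), nᵢ = n₁ᵢ+n₀ᵢ.
Stratum 1 (Women): n₁ = 372, n₀ = 181, n = 553; a·n₀/n = 82·181/553 = 26.8391; c·n₁/n = 66·372/553 = 44.3978
Stratum 2 (Men): n₁ = 203, n₀ = 291, n = 494; a·n₀/n = 65·291/494 = 38.2895; c·n₁/n = 150·203/494 = 61.6397
RR_MH = (26.8391 + 38.2895) / (44.3978 + 61.6397) = 65.1285 / 106.0375 = 0.61420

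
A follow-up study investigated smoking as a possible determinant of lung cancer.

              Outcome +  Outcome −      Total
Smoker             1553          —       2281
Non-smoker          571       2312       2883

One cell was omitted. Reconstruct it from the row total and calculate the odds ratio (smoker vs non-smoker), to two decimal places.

8.64

The missing cell is in the exposed row: 2281 − 1553 = 728.
So a = 1553, b = 728, c = 571, d = 2312.
OR = (a·d)/(b·c) = (1553 × 2312) / (728 × 571) = 3590536 / 415688 = 8.63757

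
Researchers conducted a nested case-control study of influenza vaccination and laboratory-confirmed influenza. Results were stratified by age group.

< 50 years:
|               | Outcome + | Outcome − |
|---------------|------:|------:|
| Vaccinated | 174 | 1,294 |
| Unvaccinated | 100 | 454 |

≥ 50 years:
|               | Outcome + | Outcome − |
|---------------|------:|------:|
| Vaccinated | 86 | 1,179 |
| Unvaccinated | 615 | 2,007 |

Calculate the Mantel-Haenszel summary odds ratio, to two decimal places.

0.33

OR_MH = Σ(aᵢdᵢ/nᵢ) / Σ(bᵢcᵢ/nᵢ), where nᵢ is the stratum total.
Stratum 1 (< 50 years): n = 2022; a·d/n = 174·454/2022 = 39.0682; b·c/n = 1294·100/2022 = 63.9960
Stratum 2 (≥ 50 years): n = 3887; a·d/n = 86·2007/3887 = 44.4049; b·c/n = 1179·615/3887 = 186.5410
OR_MH = (39.0682 + 44.4049) / (63.9960 + 186.5410) = 83.4732 / 250.5371 = 0.33318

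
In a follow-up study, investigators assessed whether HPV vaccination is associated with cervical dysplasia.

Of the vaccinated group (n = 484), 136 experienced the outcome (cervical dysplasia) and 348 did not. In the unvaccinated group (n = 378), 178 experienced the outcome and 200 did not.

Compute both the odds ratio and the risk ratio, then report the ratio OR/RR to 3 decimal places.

0.736

From the description: a = 136, b = 348, c = 178, d = 200.
OR = (136·200)/(348·178) = 27200/61944 = 0.43911
Risk in exposed = 136/484 = 0.28099; risk in unexposed = 178/378 = 0.47090; RR = 0.59671
OR/RR = 0.43911 / 0.59671 = 0.73588
The outcome is not rare, so the OR lies further from 1 than the RR.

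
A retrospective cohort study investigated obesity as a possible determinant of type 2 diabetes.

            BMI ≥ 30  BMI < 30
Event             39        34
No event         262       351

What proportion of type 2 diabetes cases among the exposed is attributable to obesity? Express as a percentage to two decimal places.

31.84

Reading the table with exposure as columns: a = 39 (BMI ≥ 30, case), b = 262 (BMI ≥ 30, non-case), c = 34 (BMI < 30, case), d = 351.
Risk in exposed = 39/301 = 0.12957; risk in unexposed = 34/385 = 0.08831.
RR = 0.12957/0.08831 = 1.46717
AR% = (RR − 1)/RR × 100 = (1.46717 − 1)/1.46717 × 100 = 31.8415%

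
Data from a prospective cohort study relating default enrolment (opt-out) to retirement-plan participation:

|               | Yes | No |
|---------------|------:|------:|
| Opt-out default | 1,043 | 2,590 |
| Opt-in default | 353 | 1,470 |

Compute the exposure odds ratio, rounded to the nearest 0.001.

1.677

Cells: a = 1043, b = 2590, c = 353, d = 1470.
OR = (a·d)/(b·c) = (1043 × 1470) / (2590 × 353) = 1533210 / 914270 = 1.67698
The odds of retirement-plan participation are about 1.68 times as high in the opt-out default group.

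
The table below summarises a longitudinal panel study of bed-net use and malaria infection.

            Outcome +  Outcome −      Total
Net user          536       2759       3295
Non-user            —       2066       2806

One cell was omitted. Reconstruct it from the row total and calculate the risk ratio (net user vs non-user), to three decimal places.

0.617

The missing cell is in the unexposed row: 2806 − 2066 = 740.
So a = 536, b = 2759, c = 740, d = 2066.
RR = [a/(a+b)] / [c/(c+d)] = (536/3295) / (740/2806) = 0.16267/0.26372 = 0.61683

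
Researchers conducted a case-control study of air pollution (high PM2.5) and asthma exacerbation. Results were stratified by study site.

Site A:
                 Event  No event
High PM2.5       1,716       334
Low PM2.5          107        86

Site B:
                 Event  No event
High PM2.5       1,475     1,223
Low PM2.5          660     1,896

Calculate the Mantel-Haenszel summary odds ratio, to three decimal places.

OR_MH = Σ(aᵢdᵢ/nᵢ) / Σ(bᵢcᵢ/nᵢ), where nᵢ is the stratum total.
Stratum 1 (Site A): n = 2243; a·d/n = 1716·86/2243 = 65.7940; b·c/n = 334·107/2243 = 15.9331
Stratum 2 (Site B): n = 5254; a·d/n = 1475·1896/5254 = 532.2802; b·c/n = 1223·660/5254 = 153.6315
OR_MH = (65.7940 + 532.2802) / (15.9331 + 153.6315) = 598.0742 / 169.5646 = 3.52712

3.527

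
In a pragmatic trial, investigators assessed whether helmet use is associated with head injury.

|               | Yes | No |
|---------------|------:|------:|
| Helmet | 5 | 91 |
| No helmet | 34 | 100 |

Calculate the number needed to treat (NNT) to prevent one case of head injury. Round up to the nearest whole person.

Risk in treated group = 5/96 = 0.05208; risk in control = 34/134 = 0.25373.
Absolute risk reduction = 0.25373 − 0.05208 = 0.20165
NNT = 1 / ARR = 1 / 0.20165 = 4.959 → round up → 5

5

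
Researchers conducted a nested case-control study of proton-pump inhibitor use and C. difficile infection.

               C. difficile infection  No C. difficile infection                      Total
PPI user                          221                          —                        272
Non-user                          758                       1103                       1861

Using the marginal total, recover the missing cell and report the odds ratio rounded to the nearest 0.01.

6.31

The missing cell is in the exposed row: 272 − 221 = 51.
So a = 221, b = 51, c = 758, d = 1103.
OR = (a·d)/(b·c) = (221 × 1103) / (51 × 758) = 243763 / 38658 = 6.30563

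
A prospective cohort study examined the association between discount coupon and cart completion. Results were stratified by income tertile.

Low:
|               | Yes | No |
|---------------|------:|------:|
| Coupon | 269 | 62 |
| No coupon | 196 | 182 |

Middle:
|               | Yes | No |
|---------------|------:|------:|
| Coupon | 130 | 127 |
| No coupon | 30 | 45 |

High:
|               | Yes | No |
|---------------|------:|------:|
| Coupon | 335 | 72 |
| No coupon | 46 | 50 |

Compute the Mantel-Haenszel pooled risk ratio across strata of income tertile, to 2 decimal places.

RR_MH = Σ(aᵢ·n₀ᵢ/nᵢ) / Σ(cᵢ·n₁ᵢ/nᵢ), with n₁ᵢ = aᵢ+bᵢ (exposed), n₀ᵢ = cᵢ+dᵢ (unexposed), nᵢ = n₁ᵢ+n₀ᵢ.
Stratum 1 (Low): n₁ = 331, n₀ = 378, n = 709; a·n₀/n = 269·378/709 = 143.4161; c·n₁/n = 196·331/709 = 91.5035
Stratum 2 (Middle): n₁ = 257, n₀ = 75, n = 332; a·n₀/n = 130·75/332 = 29.3675; c·n₁/n = 30·257/332 = 23.2229
Stratum 3 (High): n₁ = 407, n₀ = 96, n = 503; a·n₀/n = 335·96/503 = 63.9364; c·n₁/n = 46·407/503 = 37.2207
RR_MH = (143.4161 + 29.3675 + 63.9364) / (91.5035 + 23.2229 + 37.2207) = 236.7199 / 151.9471 = 1.55791

1.56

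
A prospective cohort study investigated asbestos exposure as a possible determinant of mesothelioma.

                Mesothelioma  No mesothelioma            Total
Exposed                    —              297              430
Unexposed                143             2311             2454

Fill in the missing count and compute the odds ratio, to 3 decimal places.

7.237

The missing cell is in the exposed row: 430 − 297 = 133.
So a = 133, b = 297, c = 143, d = 2311.
OR = (a·d)/(b·c) = (133 × 2311) / (297 × 143) = 307363 / 42471 = 7.23701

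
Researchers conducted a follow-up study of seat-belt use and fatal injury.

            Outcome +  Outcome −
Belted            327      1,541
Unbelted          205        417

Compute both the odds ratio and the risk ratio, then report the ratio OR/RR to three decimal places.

0.813

Cells: a = 327, b = 1541, c = 205, d = 417.
OR = (327·417)/(1541·205) = 136359/315905 = 0.43165
Risk in exposed = 327/1868 = 0.17505; risk in unexposed = 205/622 = 0.32958; RR = 0.53114
OR/RR = 0.43165 / 0.53114 = 0.81268
The outcome is not rare, so the OR lies further from 1 than the RR.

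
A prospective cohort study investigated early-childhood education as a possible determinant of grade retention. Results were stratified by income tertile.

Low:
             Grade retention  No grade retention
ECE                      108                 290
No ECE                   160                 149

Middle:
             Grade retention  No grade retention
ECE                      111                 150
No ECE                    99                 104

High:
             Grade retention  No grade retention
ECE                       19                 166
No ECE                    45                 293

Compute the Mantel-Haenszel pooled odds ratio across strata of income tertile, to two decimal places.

OR_MH = Σ(aᵢdᵢ/nᵢ) / Σ(bᵢcᵢ/nᵢ), where nᵢ is the stratum total.
Stratum 1 (Low): n = 707; a·d/n = 108·149/707 = 22.7610; b·c/n = 290·160/707 = 65.6294
Stratum 2 (Middle): n = 464; a·d/n = 111·104/464 = 24.8793; b·c/n = 150·99/464 = 32.0043
Stratum 3 (High): n = 523; a·d/n = 19·293/523 = 10.6444; b·c/n = 166·45/523 = 14.2830
OR_MH = (22.7610 + 24.8793 + 10.6444) / (65.6294 + 32.0043 + 14.2830) = 58.2846 / 111.9167 = 0.52079

0.52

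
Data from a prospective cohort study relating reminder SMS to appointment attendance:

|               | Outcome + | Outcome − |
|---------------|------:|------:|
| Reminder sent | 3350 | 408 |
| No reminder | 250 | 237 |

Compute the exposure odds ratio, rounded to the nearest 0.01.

7.78

Cells: a = 3350, b = 408, c = 250, d = 237.
OR = (a·d)/(b·c) = (3350 × 237) / (408 × 250) = 793950 / 102000 = 7.78382
The odds of appointment attendance are about 7.78 times as high in the reminder sent group.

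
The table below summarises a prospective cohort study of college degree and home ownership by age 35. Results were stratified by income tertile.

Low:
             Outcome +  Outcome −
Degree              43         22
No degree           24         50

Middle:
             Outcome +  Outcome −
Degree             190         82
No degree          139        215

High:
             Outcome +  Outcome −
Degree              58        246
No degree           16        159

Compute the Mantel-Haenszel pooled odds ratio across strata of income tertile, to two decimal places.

OR_MH = Σ(aᵢdᵢ/nᵢ) / Σ(bᵢcᵢ/nᵢ), where nᵢ is the stratum total.
Stratum 1 (Low): n = 139; a·d/n = 43·50/139 = 15.4676; b·c/n = 22·24/139 = 3.7986
Stratum 2 (Middle): n = 626; a·d/n = 190·215/626 = 65.2556; b·c/n = 82·139/626 = 18.2077
Stratum 3 (High): n = 479; a·d/n = 58·159/479 = 19.2526; b·c/n = 246·16/479 = 8.2171
OR_MH = (15.4676 + 65.2556 + 19.2526) / (3.7986 + 18.2077 + 8.2171) = 99.9758 / 30.2233 = 3.30790

3.31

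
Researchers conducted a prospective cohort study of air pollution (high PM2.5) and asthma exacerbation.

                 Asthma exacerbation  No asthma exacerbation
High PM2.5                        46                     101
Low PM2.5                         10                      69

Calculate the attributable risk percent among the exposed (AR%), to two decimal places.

Cells: a = 46, b = 101, c = 10, d = 69.
Risk in exposed = 46/147 = 0.31293; risk in unexposed = 10/79 = 0.12658.
RR = 0.31293/0.12658 = 2.47211
AR% = (RR − 1)/RR × 100 = (2.47211 − 1)/2.47211 × 100 = 59.5487%

59.55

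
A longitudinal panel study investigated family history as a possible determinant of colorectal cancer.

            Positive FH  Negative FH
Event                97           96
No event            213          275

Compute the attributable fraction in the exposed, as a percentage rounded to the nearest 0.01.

Reading the table with exposure as columns: a = 97 (Positive FH, case), b = 213 (Positive FH, non-case), c = 96 (Negative FH, case), d = 275.
Risk in exposed = 97/310 = 0.31290; risk in unexposed = 96/371 = 0.25876.
RR = 0.31290/0.25876 = 1.20924
AR% = (RR − 1)/RR × 100 = (1.20924 − 1)/1.20924 × 100 = 17.3035%

17.30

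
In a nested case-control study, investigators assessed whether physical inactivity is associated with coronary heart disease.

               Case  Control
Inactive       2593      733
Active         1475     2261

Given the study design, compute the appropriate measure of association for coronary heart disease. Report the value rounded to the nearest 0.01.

Cells: a = 2593, b = 733, c = 1475, d = 2261.
This is a nested case-control study: participants were sampled on outcome status, so risks in the source population cannot be estimated directly — relative risk is not valid here. The odds ratio is the appropriate measure.
OR = (a·d)/(b·c) = (2593 × 2261) / (733 × 1475) = 5862773 / 1081175 = 5.42259

5.42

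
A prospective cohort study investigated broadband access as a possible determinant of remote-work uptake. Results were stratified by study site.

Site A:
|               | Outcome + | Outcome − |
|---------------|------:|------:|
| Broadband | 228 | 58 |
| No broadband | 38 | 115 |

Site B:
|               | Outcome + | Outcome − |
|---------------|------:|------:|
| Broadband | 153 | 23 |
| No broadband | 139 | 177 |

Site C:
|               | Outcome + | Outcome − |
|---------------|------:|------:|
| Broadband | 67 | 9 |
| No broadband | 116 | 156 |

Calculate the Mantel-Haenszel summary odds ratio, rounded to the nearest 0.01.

9.97

OR_MH = Σ(aᵢdᵢ/nᵢ) / Σ(bᵢcᵢ/nᵢ), where nᵢ is the stratum total.
Stratum 1 (Site A): n = 439; a·d/n = 228·115/439 = 59.7267; b·c/n = 58·38/439 = 5.0205
Stratum 2 (Site B): n = 492; a·d/n = 153·177/492 = 55.0427; b·c/n = 23·139/492 = 6.4980
Stratum 3 (Site C): n = 348; a·d/n = 67·156/348 = 30.0345; b·c/n = 9·116/348 = 3.0000
OR_MH = (59.7267 + 55.0427 + 30.0345) / (5.0205 + 6.4980 + 3.0000) = 144.8038 / 14.5185 = 9.97377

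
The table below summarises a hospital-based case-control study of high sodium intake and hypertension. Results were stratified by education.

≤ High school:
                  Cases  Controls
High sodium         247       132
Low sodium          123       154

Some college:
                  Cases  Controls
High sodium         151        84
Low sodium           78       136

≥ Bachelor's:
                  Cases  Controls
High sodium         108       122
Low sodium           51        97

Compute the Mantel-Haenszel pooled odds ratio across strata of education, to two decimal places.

OR_MH = Σ(aᵢdᵢ/nᵢ) / Σ(bᵢcᵢ/nᵢ), where nᵢ is the stratum total.
Stratum 1 (≤ High school): n = 656; a·d/n = 247·154/656 = 57.9848; b·c/n = 132·123/656 = 24.7500
Stratum 2 (Some college): n = 449; a·d/n = 151·136/449 = 45.7372; b·c/n = 84·78/449 = 14.5924
Stratum 3 (≥ Bachelor's): n = 378; a·d/n = 108·97/378 = 27.7143; b·c/n = 122·51/378 = 16.4603
OR_MH = (57.9848 + 45.7372 + 27.7143) / (24.7500 + 14.5924 + 16.4603) = 131.4362 / 55.8027 = 2.35537

2.36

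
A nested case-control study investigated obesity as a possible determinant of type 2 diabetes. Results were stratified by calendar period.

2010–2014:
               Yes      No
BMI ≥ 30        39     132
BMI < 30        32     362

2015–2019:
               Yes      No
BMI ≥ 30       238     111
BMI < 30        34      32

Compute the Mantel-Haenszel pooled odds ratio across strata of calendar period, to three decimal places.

OR_MH = Σ(aᵢdᵢ/nᵢ) / Σ(bᵢcᵢ/nᵢ), where nᵢ is the stratum total.
Stratum 1 (2010–2014): n = 565; a·d/n = 39·362/565 = 24.9876; b·c/n = 132·32/565 = 7.4761
Stratum 2 (2015–2019): n = 415; a·d/n = 238·32/415 = 18.3518; b·c/n = 111·34/415 = 9.0940
OR_MH = (24.9876 + 18.3518) / (7.4761 + 9.0940) = 43.3394 / 16.5701 = 2.61552

2.616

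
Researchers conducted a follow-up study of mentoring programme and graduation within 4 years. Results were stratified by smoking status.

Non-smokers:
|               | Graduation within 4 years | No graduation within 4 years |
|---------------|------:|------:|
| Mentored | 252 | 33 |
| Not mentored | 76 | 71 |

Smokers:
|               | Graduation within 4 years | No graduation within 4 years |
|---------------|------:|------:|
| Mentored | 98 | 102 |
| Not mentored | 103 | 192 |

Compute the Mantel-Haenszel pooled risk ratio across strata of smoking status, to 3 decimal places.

1.571

RR_MH = Σ(aᵢ·n₀ᵢ/nᵢ) / Σ(cᵢ·n₁ᵢ/nᵢ), with n₁ᵢ = aᵢ+bᵢ (exposed), n₀ᵢ = cᵢ+dᵢ (unexposed), nᵢ = n₁ᵢ+n₀ᵢ.
Stratum 1 (Non-smokers): n₁ = 285, n₀ = 147, n = 432; a·n₀/n = 252·147/432 = 85.7500; c·n₁/n = 76·285/432 = 50.1389
Stratum 2 (Smokers): n₁ = 200, n₀ = 295, n = 495; a·n₀/n = 98·295/495 = 58.4040; c·n₁/n = 103·200/495 = 41.6162
RR_MH = (85.7500 + 58.4040) / (50.1389 + 41.6162) = 144.1540 / 91.7551 = 1.57107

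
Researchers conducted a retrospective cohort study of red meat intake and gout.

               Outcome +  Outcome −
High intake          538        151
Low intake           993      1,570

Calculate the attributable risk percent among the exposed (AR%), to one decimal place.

50.4

Cells: a = 538, b = 151, c = 993, d = 1570.
Risk in exposed = 538/689 = 0.78084; risk in unexposed = 993/2563 = 0.38744.
RR = 0.78084/0.38744 = 2.01541
AR% = (RR − 1)/RR × 100 = (2.01541 − 1)/2.01541 × 100 = 50.3822%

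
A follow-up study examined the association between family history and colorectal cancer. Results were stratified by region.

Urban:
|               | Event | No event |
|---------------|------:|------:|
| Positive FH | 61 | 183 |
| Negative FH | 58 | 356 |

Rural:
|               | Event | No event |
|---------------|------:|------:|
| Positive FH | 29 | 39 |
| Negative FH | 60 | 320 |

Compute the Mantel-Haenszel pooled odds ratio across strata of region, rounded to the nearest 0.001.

2.516

OR_MH = Σ(aᵢdᵢ/nᵢ) / Σ(bᵢcᵢ/nᵢ), where nᵢ is the stratum total.
Stratum 1 (Urban): n = 658; a·d/n = 61·356/658 = 33.0030; b·c/n = 183·58/658 = 16.1307
Stratum 2 (Rural): n = 448; a·d/n = 29·320/448 = 20.7143; b·c/n = 39·60/448 = 5.2232
OR_MH = (33.0030 + 20.7143) / (16.1307 + 5.2232) = 53.7173 / 21.3539 = 2.51557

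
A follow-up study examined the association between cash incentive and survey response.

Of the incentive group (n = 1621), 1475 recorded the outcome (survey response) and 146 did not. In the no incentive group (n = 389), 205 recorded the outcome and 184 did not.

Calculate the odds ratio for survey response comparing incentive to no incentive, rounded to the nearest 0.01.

9.07

From the description: a = 1475, b = 146, c = 205, d = 184.
OR = (a·d)/(b·c) = (1475 × 184) / (146 × 205) = 271400 / 29930 = 9.06782
The odds of survey response are about 9.07 times as high in the incentive group.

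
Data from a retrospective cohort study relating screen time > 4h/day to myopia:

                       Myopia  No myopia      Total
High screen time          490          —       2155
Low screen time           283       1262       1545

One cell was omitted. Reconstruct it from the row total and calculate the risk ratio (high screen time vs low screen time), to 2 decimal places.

The missing cell is in the exposed row: 2155 − 490 = 1665.
So a = 490, b = 1665, c = 283, d = 1262.
RR = [a/(a+b)] / [c/(c+d)] = (490/2155) / (283/1545) = 0.22738/0.18317 = 1.24134

1.24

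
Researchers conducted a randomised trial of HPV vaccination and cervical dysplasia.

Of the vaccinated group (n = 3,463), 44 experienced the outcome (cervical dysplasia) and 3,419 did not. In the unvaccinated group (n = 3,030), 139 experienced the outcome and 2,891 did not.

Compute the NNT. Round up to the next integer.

31

Risk in treated group = 44/3463 = 0.01271; risk in control = 139/3030 = 0.04587.
Absolute risk reduction = 0.04587 − 0.01271 = 0.03317
NNT = 1 / ARR = 1 / 0.03317 = 30.149 → round up → 31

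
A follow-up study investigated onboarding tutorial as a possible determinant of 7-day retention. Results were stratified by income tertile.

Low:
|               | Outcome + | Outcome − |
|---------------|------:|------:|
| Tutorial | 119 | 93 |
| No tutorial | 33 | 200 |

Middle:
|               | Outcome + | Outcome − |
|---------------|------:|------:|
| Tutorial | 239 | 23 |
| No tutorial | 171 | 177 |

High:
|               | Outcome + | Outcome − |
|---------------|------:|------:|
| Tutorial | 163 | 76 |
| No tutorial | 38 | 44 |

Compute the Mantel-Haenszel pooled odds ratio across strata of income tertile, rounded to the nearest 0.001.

OR_MH = Σ(aᵢdᵢ/nᵢ) / Σ(bᵢcᵢ/nᵢ), where nᵢ is the stratum total.
Stratum 1 (Low): n = 445; a·d/n = 119·200/445 = 53.4831; b·c/n = 93·33/445 = 6.8966
Stratum 2 (Middle): n = 610; a·d/n = 239·177/610 = 69.3492; b·c/n = 23·171/610 = 6.4475
Stratum 3 (High): n = 321; a·d/n = 163·44/321 = 22.3427; b·c/n = 76·38/321 = 8.9969
OR_MH = (53.4831 + 69.3492 + 22.3427) / (6.8966 + 6.4475 + 8.9969) = 145.1750 / 22.3411 = 6.49813

6.498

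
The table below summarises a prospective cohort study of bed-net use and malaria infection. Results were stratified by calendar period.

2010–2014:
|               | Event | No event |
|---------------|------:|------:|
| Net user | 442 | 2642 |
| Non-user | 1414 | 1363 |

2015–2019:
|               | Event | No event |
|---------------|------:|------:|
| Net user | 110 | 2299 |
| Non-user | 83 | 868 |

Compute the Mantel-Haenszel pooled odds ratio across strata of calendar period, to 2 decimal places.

OR_MH = Σ(aᵢdᵢ/nᵢ) / Σ(bᵢcᵢ/nᵢ), where nᵢ is the stratum total.
Stratum 1 (2010–2014): n = 5861; a·d/n = 442·1363/5861 = 102.7889; b·c/n = 2642·1414/5861 = 637.3977
Stratum 2 (2015–2019): n = 3360; a·d/n = 110·868/3360 = 28.4167; b·c/n = 2299·83/3360 = 56.7908
OR_MH = (102.7889 + 28.4167) / (637.3977 + 56.7908) = 131.2056 / 694.1885 = 0.18901

0.19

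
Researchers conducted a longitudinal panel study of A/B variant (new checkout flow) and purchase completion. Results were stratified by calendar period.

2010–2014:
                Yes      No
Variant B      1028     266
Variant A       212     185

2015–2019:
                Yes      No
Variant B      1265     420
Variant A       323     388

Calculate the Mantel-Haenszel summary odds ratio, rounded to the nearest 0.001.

OR_MH = Σ(aᵢdᵢ/nᵢ) / Σ(bᵢcᵢ/nᵢ), where nᵢ is the stratum total.
Stratum 1 (2010–2014): n = 1691; a·d/n = 1028·185/1691 = 112.4660; b·c/n = 266·212/1691 = 33.3483
Stratum 2 (2015–2019): n = 2396; a·d/n = 1265·388/2396 = 204.8497; b·c/n = 420·323/2396 = 56.6194
OR_MH = (112.4660 + 204.8497) / (33.3483 + 56.6194) = 317.3157 / 89.9677 = 3.52700

3.527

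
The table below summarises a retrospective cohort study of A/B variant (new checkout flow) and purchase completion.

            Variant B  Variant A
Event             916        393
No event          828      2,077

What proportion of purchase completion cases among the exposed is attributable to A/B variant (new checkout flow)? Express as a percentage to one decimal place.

69.7

Reading the table with exposure as columns: a = 916 (Variant B, case), b = 828 (Variant B, non-case), c = 393 (Variant A, case), d = 2077.
Risk in exposed = 916/1744 = 0.52523; risk in unexposed = 393/2470 = 0.15911.
RR = 0.52523/0.15911 = 3.30106
AR% = (RR − 1)/RR × 100 = (3.30106 − 1)/3.30106 × 100 = 69.7067%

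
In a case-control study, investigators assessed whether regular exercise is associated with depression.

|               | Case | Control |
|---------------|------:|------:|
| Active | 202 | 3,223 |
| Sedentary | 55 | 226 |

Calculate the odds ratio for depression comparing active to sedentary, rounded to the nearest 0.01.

Cells: a = 202, b = 3223, c = 55, d = 226.
OR = (a·d)/(b·c) = (202 × 226) / (3223 × 55) = 45652 / 177265 = 0.25754
Exposure is associated with lower odds of depression (OR = 0.26 < 1).

0.26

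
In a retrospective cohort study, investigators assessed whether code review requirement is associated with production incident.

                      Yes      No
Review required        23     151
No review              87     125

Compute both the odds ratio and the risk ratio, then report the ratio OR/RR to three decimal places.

Cells: a = 23, b = 151, c = 87, d = 125.
OR = (23·125)/(151·87) = 2875/13137 = 0.21885
Risk in exposed = 23/174 = 0.13218; risk in unexposed = 87/212 = 0.41038; RR = 0.32210
OR/RR = 0.21885 / 0.32210 = 0.67943
The outcome is not rare, so the OR lies further from 1 than the RR.

0.679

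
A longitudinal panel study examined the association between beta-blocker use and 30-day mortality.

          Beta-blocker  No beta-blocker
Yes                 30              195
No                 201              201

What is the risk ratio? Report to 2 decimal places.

Reading the table with exposure as columns: a = 30 (Beta-blocker, case), b = 201 (Beta-blocker, non-case), c = 195 (No beta-blocker, case), d = 201.
Risk in exposed = 30/231 = 0.12987; risk in unexposed = 195/396 = 0.49242.
RR = 0.12987 / 0.49242 = 0.26374
The risk is 74% lower among the exposed than among the unexposed.

0.26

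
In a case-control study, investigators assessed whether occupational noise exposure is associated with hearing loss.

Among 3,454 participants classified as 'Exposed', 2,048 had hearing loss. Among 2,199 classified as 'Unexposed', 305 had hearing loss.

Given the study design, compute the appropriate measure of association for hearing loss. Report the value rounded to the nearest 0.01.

9.05

From the description: a = 2048, b = 1406, c = 305, d = 1894.
This is a case-control study: participants were sampled on outcome status, so risks in the source population cannot be estimated directly — relative risk is not valid here. The odds ratio is the appropriate measure.
OR = (a·d)/(b·c) = (2048 × 1894) / (1406 × 305) = 3878912 / 428830 = 9.04534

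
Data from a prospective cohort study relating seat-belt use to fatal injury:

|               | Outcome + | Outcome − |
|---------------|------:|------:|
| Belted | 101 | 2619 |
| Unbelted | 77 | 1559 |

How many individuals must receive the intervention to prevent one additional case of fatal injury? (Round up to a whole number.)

Risk in treated group = 101/2720 = 0.03713; risk in control = 77/1636 = 0.04707.
Absolute risk reduction = 0.04707 − 0.03713 = 0.00993
NNT = 1 / ARR = 1 / 0.00993 = 100.668 → round up → 101

101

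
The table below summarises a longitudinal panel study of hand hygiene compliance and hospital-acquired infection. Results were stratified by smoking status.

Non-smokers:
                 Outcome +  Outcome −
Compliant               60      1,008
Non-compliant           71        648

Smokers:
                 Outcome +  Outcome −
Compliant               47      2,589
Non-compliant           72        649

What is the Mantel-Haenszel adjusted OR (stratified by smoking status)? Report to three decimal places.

OR_MH = Σ(aᵢdᵢ/nᵢ) / Σ(bᵢcᵢ/nᵢ), where nᵢ is the stratum total.
Stratum 1 (Non-smokers): n = 1787; a·d/n = 60·648/1787 = 21.7571; b·c/n = 1008·71/1787 = 40.0492
Stratum 2 (Smokers): n = 3357; a·d/n = 47·649/3357 = 9.0864; b·c/n = 2589·72/3357 = 55.5282
OR_MH = (21.7571 + 9.0864) / (40.0492 + 55.5282) = 30.8435 / 95.5774 = 0.32271

0.323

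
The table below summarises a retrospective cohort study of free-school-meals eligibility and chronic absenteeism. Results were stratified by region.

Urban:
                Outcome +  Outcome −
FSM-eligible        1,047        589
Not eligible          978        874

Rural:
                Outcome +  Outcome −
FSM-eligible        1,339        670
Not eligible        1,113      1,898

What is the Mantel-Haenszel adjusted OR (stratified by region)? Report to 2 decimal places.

OR_MH = Σ(aᵢdᵢ/nᵢ) / Σ(bᵢcᵢ/nᵢ), where nᵢ is the stratum total.
Stratum 1 (Urban): n = 3488; a·d/n = 1047·874/3488 = 262.3503; b·c/n = 589·978/3488 = 165.1497
Stratum 2 (Rural): n = 5020; a·d/n = 1339·1898/5020 = 506.2594; b·c/n = 670·1113/5020 = 148.5478
OR_MH = (262.3503 + 506.2594) / (165.1497 + 148.5478) = 768.6097 / 313.6975 = 2.45016

2.45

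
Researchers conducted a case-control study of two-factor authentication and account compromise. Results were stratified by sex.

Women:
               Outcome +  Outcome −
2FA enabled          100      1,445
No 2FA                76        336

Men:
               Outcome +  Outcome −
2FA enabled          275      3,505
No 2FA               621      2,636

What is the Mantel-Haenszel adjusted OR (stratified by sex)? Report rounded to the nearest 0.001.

OR_MH = Σ(aᵢdᵢ/nᵢ) / Σ(bᵢcᵢ/nᵢ), where nᵢ is the stratum total.
Stratum 1 (Women): n = 1957; a·d/n = 100·336/1957 = 17.1691; b·c/n = 1445·76/1957 = 56.1165
Stratum 2 (Men): n = 7037; a·d/n = 275·2636/7037 = 103.0126; b·c/n = 3505·621/7037 = 309.3087
OR_MH = (17.1691 + 103.0126) / (56.1165 + 309.3087) = 120.1818 / 365.4252 = 0.32888

0.329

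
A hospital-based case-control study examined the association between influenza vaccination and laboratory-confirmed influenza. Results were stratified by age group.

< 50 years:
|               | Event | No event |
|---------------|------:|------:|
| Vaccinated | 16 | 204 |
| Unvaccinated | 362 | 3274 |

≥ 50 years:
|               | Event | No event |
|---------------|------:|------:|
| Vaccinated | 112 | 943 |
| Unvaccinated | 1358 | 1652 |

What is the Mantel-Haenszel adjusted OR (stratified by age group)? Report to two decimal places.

0.18

OR_MH = Σ(aᵢdᵢ/nᵢ) / Σ(bᵢcᵢ/nᵢ), where nᵢ is the stratum total.
Stratum 1 (< 50 years): n = 3856; a·d/n = 16·3274/3856 = 13.5851; b·c/n = 204·362/3856 = 19.1515
Stratum 2 (≥ 50 years): n = 4065; a·d/n = 112·1652/4065 = 45.5164; b·c/n = 943·1358/4065 = 315.0293
OR_MH = (13.5851 + 45.5164) / (19.1515 + 315.0293) = 59.1014 / 334.1807 = 0.17685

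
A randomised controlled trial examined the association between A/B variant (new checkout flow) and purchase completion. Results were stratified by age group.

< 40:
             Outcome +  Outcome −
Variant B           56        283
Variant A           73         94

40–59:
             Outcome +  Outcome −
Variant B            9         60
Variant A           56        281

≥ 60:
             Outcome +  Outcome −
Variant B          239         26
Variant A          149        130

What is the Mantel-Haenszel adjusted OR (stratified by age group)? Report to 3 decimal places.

1.312

OR_MH = Σ(aᵢdᵢ/nᵢ) / Σ(bᵢcᵢ/nᵢ), where nᵢ is the stratum total.
Stratum 1 (< 40): n = 506; a·d/n = 56·94/506 = 10.4032; b·c/n = 283·73/506 = 40.8281
Stratum 2 (40–59): n = 406; a·d/n = 9·281/406 = 6.2291; b·c/n = 60·56/406 = 8.2759
Stratum 3 (≥ 60): n = 544; a·d/n = 239·130/544 = 57.1140; b·c/n = 26·149/544 = 7.1213
OR_MH = (10.4032 + 6.2291 + 57.1140) / (40.8281 + 8.2759 + 7.1213) = 73.7462 / 56.2252 = 1.31162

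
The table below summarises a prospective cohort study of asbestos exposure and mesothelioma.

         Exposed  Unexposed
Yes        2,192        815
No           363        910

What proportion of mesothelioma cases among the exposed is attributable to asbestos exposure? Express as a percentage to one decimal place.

Reading the table with exposure as columns: a = 2192 (Exposed, case), b = 363 (Exposed, non-case), c = 815 (Unexposed, case), d = 910.
Risk in exposed = 2192/2555 = 0.85793; risk in unexposed = 815/1725 = 0.47246.
RR = 0.85793/0.47246 = 1.81585
AR% = (RR − 1)/RR × 100 = (1.81585 − 1)/1.81585 × 100 = 44.9295%

44.9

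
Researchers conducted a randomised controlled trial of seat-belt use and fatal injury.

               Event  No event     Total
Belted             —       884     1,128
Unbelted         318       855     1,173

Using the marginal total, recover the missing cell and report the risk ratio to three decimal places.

The missing cell is in the exposed row: 1128 − 884 = 244.
So a = 244, b = 884, c = 318, d = 855.
RR = [a/(a+b)] / [c/(c+d)] = (244/1128) / (318/1173) = 0.21631/0.27110 = 0.79791

0.798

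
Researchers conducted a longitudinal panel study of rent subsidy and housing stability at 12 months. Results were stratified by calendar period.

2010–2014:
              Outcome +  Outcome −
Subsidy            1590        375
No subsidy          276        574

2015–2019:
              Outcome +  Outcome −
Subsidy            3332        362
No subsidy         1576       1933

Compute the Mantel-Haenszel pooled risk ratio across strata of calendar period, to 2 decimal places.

2.10

RR_MH = Σ(aᵢ·n₀ᵢ/nᵢ) / Σ(cᵢ·n₁ᵢ/nᵢ), with n₁ᵢ = aᵢ+bᵢ (exposed), n₀ᵢ = cᵢ+dᵢ (unexposed), nᵢ = n₁ᵢ+n₀ᵢ.
Stratum 1 (2010–2014): n₁ = 1965, n₀ = 850, n = 2815; a·n₀/n = 1590·850/2815 = 480.1066; c·n₁/n = 276·1965/2815 = 192.6607
Stratum 2 (2015–2019): n₁ = 3694, n₀ = 3509, n = 7203; a·n₀/n = 3332·3509/7203 = 1623.2109; c·n₁/n = 1576·3694/7203 = 808.2388
RR_MH = (480.1066 + 1623.2109) / (192.6607 + 808.2388) = 2103.3175 / 1000.8995 = 2.10143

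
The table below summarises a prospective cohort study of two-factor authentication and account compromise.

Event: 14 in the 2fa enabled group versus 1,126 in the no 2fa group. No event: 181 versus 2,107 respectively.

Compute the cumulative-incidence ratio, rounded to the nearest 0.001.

0.206

From the description: a = 14, b = 181, c = 1126, d = 2107.
Risk in exposed = 14/195 = 0.07179; risk in unexposed = 1126/3233 = 0.34828.
RR = 0.07179 / 0.34828 = 0.20614
The risk is 79% lower among the exposed than among the unexposed.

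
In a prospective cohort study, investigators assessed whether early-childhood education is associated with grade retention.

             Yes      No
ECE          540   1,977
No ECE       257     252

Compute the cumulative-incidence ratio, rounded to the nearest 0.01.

0.42

Cells: a = 540, b = 1977, c = 257, d = 252.
Risk in exposed = 540/2517 = 0.21454; risk in unexposed = 257/509 = 0.50491.
RR = 0.21454 / 0.50491 = 0.42491
The risk is 58% lower among the exposed than among the unexposed.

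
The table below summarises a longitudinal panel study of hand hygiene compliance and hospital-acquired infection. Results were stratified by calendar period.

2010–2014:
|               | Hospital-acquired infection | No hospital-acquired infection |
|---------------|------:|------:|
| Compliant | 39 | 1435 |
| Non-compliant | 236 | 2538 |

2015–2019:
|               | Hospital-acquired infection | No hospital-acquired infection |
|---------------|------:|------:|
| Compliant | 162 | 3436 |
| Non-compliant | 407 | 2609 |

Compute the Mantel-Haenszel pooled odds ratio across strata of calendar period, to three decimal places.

0.300

OR_MH = Σ(aᵢdᵢ/nᵢ) / Σ(bᵢcᵢ/nᵢ), where nᵢ is the stratum total.
Stratum 1 (2010–2014): n = 4248; a·d/n = 39·2538/4248 = 23.3008; b·c/n = 1435·236/4248 = 79.7222
Stratum 2 (2015–2019): n = 6614; a·d/n = 162·2609/6614 = 63.9035; b·c/n = 3436·407/6614 = 211.4382
OR_MH = (23.3008 + 63.9035) / (79.7222 + 211.4382) = 87.2044 / 291.1604 = 0.29951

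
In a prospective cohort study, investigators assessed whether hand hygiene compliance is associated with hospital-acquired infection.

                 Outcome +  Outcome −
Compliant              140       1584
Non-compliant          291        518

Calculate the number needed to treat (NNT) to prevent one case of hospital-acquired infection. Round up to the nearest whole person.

Risk in treated group = 140/1724 = 0.08121; risk in control = 291/809 = 0.35970.
Absolute risk reduction = 0.35970 − 0.08121 = 0.27850
NNT = 1 / ARR = 1 / 0.27850 = 3.591 → round up → 4

4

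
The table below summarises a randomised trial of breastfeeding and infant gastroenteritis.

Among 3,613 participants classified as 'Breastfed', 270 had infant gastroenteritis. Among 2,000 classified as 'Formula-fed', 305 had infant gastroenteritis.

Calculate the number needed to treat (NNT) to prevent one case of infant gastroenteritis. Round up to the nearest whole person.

Risk in treated group = 270/3613 = 0.07473; risk in control = 305/2000 = 0.15250.
Absolute risk reduction = 0.15250 − 0.07473 = 0.07777
NNT = 1 / ARR = 1 / 0.07777 = 12.858 → round up → 13

13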